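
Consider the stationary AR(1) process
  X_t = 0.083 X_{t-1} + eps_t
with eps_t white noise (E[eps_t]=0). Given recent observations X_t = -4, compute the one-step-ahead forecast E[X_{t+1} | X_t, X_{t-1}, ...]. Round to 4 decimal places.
E[X_{t+1} \mid \mathcal F_t] = -0.3320

For an AR(p) model X_t = c + sum_i phi_i X_{t-i} + eps_t, the
one-step-ahead conditional mean is
  E[X_{t+1} | X_t, ...] = c + sum_i phi_i X_{t+1-i}.
Substitute known values:
  E[X_{t+1} | ...] = (0.083) * (-4)
                   = -0.3320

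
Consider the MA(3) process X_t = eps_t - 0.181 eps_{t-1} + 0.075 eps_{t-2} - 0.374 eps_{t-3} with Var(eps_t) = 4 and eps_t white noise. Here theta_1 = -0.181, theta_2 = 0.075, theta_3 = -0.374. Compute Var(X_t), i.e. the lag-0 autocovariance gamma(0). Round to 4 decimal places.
\gamma(0) = 4.7130

For an MA(q) process X_t = eps_t + sum_i theta_i eps_{t-i} with
Var(eps_t) = sigma^2, the variance is
  gamma(0) = sigma^2 * (1 + sum_i theta_i^2).
  sum_i theta_i^2 = (-0.181)^2 + (0.075)^2 + (-0.374)^2 = 0.032761 + 0.005625 + 0.139876 = 0.178262.
  gamma(0) = 4 * (1 + 0.178262) = 4 * 1.178262 = 4.713048, which rounds to 4.7130.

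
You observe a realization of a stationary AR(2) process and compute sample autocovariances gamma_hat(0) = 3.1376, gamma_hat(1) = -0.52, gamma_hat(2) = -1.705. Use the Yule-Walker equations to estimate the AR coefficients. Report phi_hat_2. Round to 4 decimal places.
\hat\phi_{2} = -0.5870

The Yule-Walker equations for an AR(p) process read, in matrix form,
  Gamma_p phi = r_p,   with   (Gamma_p)_{ij} = gamma(|i - j|),
                       (r_p)_i = gamma(i),   i,j = 1..p.
Substitute the sample gammas (Toeplitz matrix and right-hand side of size 2):
  Gamma_p = [[3.1376, -0.52], [-0.52, 3.1376]]
  r_p     = [-0.52, -1.705]
Written out:
  3.1376 phi_1 - 0.52 phi_2 = -0.52
  -0.52 phi_1 + 3.1376 phi_2 = -1.705
Solve by Cramer's rule:
  det = gamma(0)^2 - gamma(1)^2 = (3.1376)^2 - (-0.52)^2 = 9.84453376 - 0.2704 = 9.57413376
  phi_hat_1 = [gamma(1) gamma(0) - gamma(1) gamma(2)] / det = [(-0.52)(3.1376) - (-0.52)(-1.705)] / 9.57413376 = -2.518152 / 9.57413376 = -0.263
  phi_hat_2 = [gamma(0) gamma(2) - gamma(1)^2] / det = [(3.1376)(-1.705) - (-0.52)^2] / 9.57413376 = -5.620008 / 9.57413376 = -0.587
So phi_hat = [-0.2630, -0.5870].
Therefore phi_hat_2 = -0.5870.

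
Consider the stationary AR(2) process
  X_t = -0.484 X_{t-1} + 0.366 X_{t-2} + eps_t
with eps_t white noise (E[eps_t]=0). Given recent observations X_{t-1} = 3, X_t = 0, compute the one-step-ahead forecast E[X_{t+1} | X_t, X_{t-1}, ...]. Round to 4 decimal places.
E[X_{t+1} \mid \mathcal F_t] = 1.0980

For an AR(p) model X_t = c + sum_i phi_i X_{t-i} + eps_t, the
one-step-ahead conditional mean is
  E[X_{t+1} | X_t, ...] = c + sum_i phi_i X_{t+1-i}.
Substitute known values:
  E[X_{t+1} | ...] = (-0.484) * (0) + (0.366) * (3)
                   = 1.0980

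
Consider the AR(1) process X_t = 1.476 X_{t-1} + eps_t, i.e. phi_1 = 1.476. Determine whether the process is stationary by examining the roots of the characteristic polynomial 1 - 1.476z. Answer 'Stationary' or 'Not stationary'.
\text{Not stationary}

The AR(p) characteristic polynomial is P(z) = 1 - 1.476z.
Stationarity requires all roots to lie outside the unit circle, i.e. |z| > 1 for every root.
This is linear in z: 1 + (-1.476) z = 0  =>  z = -1/(-1.476) = 0.677507,  |z| = 0.677507.
Moduli of all roots: 0.6775.
All moduli strictly greater than 1? No.
Verdict: Not stationary.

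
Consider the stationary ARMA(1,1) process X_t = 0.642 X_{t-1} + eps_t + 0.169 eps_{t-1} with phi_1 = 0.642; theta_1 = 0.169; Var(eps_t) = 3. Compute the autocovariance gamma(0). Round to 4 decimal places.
\gamma(0) = 6.3567

Multiply the model equation by X_{t-k} and take expectations. With theta_0 = psi_0 = 1 and psi_j the MA(infinity) weights, this gives
  gamma(k) - sum_i phi_i gamma(k-i) = c_k,
  c_k = sigma^2 * sum_{j=k..q} theta_j psi_{j-k}   (c_k = 0 for k > q),
using gamma(-m) = gamma(m).
psi-weights needed (psi_j = theta_j + sum_i phi_i psi_{j-i}):
  psi_1 = theta_1 + phi_1 = 0.169 + (0.642) = 0.811
Right-hand sides:
  c_0 = sigma^2 (1 + theta_1 psi_1) = 3 * (1 + (0.169)(0.811)) = 3 * 1.137059 = 3.411177
  c_1 = sigma^2 theta_1 = 3 * (0.169) = 0.507
  c_2 = 0
Equations for k = 0 and k = 1 (AR order 1):
  gamma(0) = phi_1 gamma(1) + c_0
  gamma(1) = phi_1 gamma(0) + c_1
Substituting the second into the first: gamma(0) (1 - phi_1^2) = c_0 + phi_1 c_1, so
  gamma(0) = (c_0 + phi_1 c_1) / (1 - phi_1^2) = (3.411177 + (0.642)(0.507)) / (1 - (0.642)^2) = 3.736671 / 0.587836 = 6.356656.
Therefore gamma(0) = 6.3567 (to 4 decimal places).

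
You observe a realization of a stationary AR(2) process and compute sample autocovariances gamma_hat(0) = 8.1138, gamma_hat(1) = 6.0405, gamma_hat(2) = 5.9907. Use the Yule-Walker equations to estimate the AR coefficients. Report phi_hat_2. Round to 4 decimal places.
\hat\phi_{2} = 0.4130

The Yule-Walker equations for an AR(p) process read, in matrix form,
  Gamma_p phi = r_p,   with   (Gamma_p)_{ij} = gamma(|i - j|),
                       (r_p)_i = gamma(i),   i,j = 1..p.
Substitute the sample gammas (Toeplitz matrix and right-hand side of size 2):
  Gamma_p = [[8.1138, 6.0405], [6.0405, 8.1138]]
  r_p     = [6.0405, 5.9907]
Written out:
  8.1138 phi_1 + 6.0405 phi_2 = 6.0405
  6.0405 phi_1 + 8.1138 phi_2 = 5.9907
Solve by Cramer's rule:
  det = gamma(0)^2 - gamma(1)^2 = (8.1138)^2 - (6.0405)^2 = 65.83375044 - 36.48764025 = 29.34611019
  phi_hat_1 = [gamma(1) gamma(0) - gamma(1) gamma(2)] / det = [(6.0405)(8.1138) - (6.0405)(5.9907)] / 29.34611019 = 12.82458555 / 29.34611019 = 0.437
  phi_hat_2 = [gamma(0) gamma(2) - gamma(1)^2] / det = [(8.1138)(5.9907) - (6.0405)^2] / 29.34611019 = 12.11970141 / 29.34611019 = 0.413
So phi_hat = [0.4370, 0.4130].
Therefore phi_hat_2 = 0.4130.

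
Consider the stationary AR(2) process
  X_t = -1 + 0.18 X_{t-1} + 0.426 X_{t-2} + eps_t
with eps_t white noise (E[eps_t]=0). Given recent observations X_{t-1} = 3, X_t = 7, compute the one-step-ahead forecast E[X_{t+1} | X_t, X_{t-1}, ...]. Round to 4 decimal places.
E[X_{t+1} \mid \mathcal F_t] = 1.5380

For an AR(p) model X_t = c + sum_i phi_i X_{t-i} + eps_t, the
one-step-ahead conditional mean is
  E[X_{t+1} | X_t, ...] = c + sum_i phi_i X_{t+1-i}.
Substitute known values:
  E[X_{t+1} | ...] = -1 + (0.18) * (7) + (0.426) * (3)
                   = 1.5380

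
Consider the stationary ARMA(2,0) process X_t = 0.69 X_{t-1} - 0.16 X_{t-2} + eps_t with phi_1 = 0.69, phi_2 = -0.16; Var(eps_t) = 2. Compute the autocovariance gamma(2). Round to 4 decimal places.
\gamma(2) = 0.7955

Multiply the model equation by X_{t-k} and take expectations. With theta_0 = psi_0 = 1 and psi_j the MA(infinity) weights, this gives
  gamma(k) - sum_i phi_i gamma(k-i) = c_k,
  c_k = sigma^2 * sum_{j=k..q} theta_j psi_{j-k}   (c_k = 0 for k > q),
using gamma(-m) = gamma(m).
Pure AR (q = 0): c_0 = sigma^2 = 2, c_k = 0 for k >= 1.
Equations for k = 0, 1, 2 (AR order 2, c_2 = 0):
  (E0) gamma(0) = phi_1 gamma(1) + phi_2 gamma(2) + c_0
  (E1) gamma(1) = phi_1 gamma(0) + phi_2 gamma(1) + c_1
  (E2) gamma(2) = phi_1 gamma(1) + phi_2 gamma(0)
From (E1): gamma(1) = A gamma(0) + B with
  A = phi_1 / (1 - phi_2) = 0.69 / 1.16 = 0.594828,   B = c_1 / (1 - phi_2) = 0 / 1.16 = 0.
Insert (E2) into (E0): gamma(0) (1 - phi_2^2) = phi_1 (1 + phi_2) gamma(1) + c_0.
  phi_1 (1 + phi_2) = (0.69)(0.84) = 0.5796,   1 - phi_2^2 = 0.9744.
Replace gamma(1) by A gamma(0) + B and collect gamma(0):
  gamma(0) [0.9744 - (0.5796)(0.594828)] = c_0 = 2
  gamma(0) * 0.629638 = 2
  gamma(0) = 2 / 0.629638 = 3.176429.
  gamma(1) = A gamma(0) = (0.594828)(3.176429) = 1.889427.
  gamma(2) = phi_1 gamma(1) + phi_2 gamma(0) = (0.69)(1.889427) + (-0.16)(3.176429) = 0.795476.
Therefore gamma(2) = 0.7955 (to 4 decimal places).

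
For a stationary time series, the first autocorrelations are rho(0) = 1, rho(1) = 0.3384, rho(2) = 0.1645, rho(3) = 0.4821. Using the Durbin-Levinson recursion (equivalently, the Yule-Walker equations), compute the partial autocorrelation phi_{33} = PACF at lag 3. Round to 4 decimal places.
\phi_{33} = 0.4650

The PACF at lag k is phi_{kk}, the last component of the solution
to the Yule-Walker system G_k phi = r_k where
  (G_k)_{ij} = rho(|i - j|), (r_k)_i = rho(i), i,j = 1..k.
Equivalently, Durbin-Levinson gives phi_{kk} iteratively:
  phi_{11} = rho(1)
  phi_{kk} = [rho(k) - sum_{j=1..k-1} phi_{k-1,j} rho(k-j)]
            / [1 - sum_{j=1..k-1} phi_{k-1,j} rho(j)],
  phi_{k,j} = phi_{k-1,j} - phi_{kk} phi_{k-1,k-j},  j = 1..k-1.
Step k = 1:
  phi_11 = rho(1) = 0.3384.
Step k = 2:
  phi_22 = [rho(2) - phi_11 rho(1)] / [1 - phi_11 rho(1)] = [0.1645 - (0.3384)(0.3384)] / [1 - (0.3384)(0.3384)]
         = 0.04998544 / 0.88548544 = 0.05645.
  Update: phi_21 = phi_11 - phi_22 phi_11 = 0.3384 - (0.05645)(0.3384) = 0.319297.
Step k = 3:
  phi_33 = [rho(3) - phi_21 rho(2) - phi_22 rho(1)] / [1 - phi_21 rho(1) - phi_22 rho(2)]
    numerator   = 0.4821 - (0.319297)(0.1645) - (0.05645)(0.3384) = 0.41047298
    denominator = 1 - (0.319297)(0.3384) - (0.05645)(0.1645) = 0.88266377
  phi_33 = 0.41047298 / 0.88266377 = 0.465.
Therefore phi_{33} = 0.4650.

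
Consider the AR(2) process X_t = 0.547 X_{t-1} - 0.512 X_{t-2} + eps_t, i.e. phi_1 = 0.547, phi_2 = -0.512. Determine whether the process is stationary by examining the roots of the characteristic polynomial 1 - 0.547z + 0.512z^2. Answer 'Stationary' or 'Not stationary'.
\text{Stationary}

The AR(p) characteristic polynomial is P(z) = 1 - 0.547z + 0.512z^2.
Stationarity requires all roots to lie outside the unit circle, i.e. |z| > 1 for every root.
Set 1 + (-0.547) z + (0.512) z^2 = 0, i.e. a z^2 + b z + c = 0 with a = 0.512, b = -0.547, c = 1.
Discriminant D = b^2 - 4ac = (-0.547)^2 - 4*(0.512)*1 = 0.299209 - (2.048) = -1.748791.
D < 0, so the roots are the complex-conjugate pair z = (-b +/- i sqrt(-D)) / (2a) = 0.5342 +/- 1.2914i.
For a conjugate pair |z|^2 = z * conj(z) = (product of roots) = c/a = 1/(0.512) = 1.953125, so |z| = sqrt(1.953125) = 1.3975 for both roots.
Moduli of all roots: 1.3975, 1.3975.
All moduli strictly greater than 1? Yes.
Verdict: Stationary.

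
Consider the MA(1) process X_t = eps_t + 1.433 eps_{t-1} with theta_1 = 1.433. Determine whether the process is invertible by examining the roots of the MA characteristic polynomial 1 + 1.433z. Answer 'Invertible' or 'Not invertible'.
\text{Not invertible}

The MA(q) characteristic polynomial is P(z) = 1 + 1.433z.
Invertibility requires all roots to lie outside the unit circle, i.e. |z| > 1 for every root.
This is linear in z: 1 + (1.433) z = 0  =>  z = -1/(1.433) = -0.697837,  |z| = 0.697837.
Moduli of all roots: 0.6978.
All moduli strictly greater than 1? No.
Verdict: Not invertible.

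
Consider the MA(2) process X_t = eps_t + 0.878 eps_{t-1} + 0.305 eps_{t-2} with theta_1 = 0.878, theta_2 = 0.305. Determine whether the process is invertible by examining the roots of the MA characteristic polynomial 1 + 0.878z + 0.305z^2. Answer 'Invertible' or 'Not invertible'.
\text{Invertible}

The MA(q) characteristic polynomial is P(z) = 1 + 0.878z + 0.305z^2.
Invertibility requires all roots to lie outside the unit circle, i.e. |z| > 1 for every root.
Set 1 + (0.878) z + (0.305) z^2 = 0, i.e. a z^2 + b z + c = 0 with a = 0.305, b = 0.878, c = 1.
Discriminant D = b^2 - 4ac = (0.878)^2 - 4*(0.305)*1 = 0.770884 - (1.22) = -0.449116.
D < 0, so the roots are the complex-conjugate pair z = (-b +/- i sqrt(-D)) / (2a) = -1.4393 +/- 1.0986i.
For a conjugate pair |z|^2 = z * conj(z) = (product of roots) = c/a = 1/(0.305) = 3.278689, so |z| = sqrt(3.278689) = 1.8107 for both roots.
Moduli of all roots: 1.8107, 1.8107.
All moduli strictly greater than 1? Yes.
Verdict: Invertible.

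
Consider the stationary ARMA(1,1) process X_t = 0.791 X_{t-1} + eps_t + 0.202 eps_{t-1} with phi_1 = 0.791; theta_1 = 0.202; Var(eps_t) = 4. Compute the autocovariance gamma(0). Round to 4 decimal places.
\gamma(0) = 14.5370

Multiply the model equation by X_{t-k} and take expectations. With theta_0 = psi_0 = 1 and psi_j the MA(infinity) weights, this gives
  gamma(k) - sum_i phi_i gamma(k-i) = c_k,
  c_k = sigma^2 * sum_{j=k..q} theta_j psi_{j-k}   (c_k = 0 for k > q),
using gamma(-m) = gamma(m).
psi-weights needed (psi_j = theta_j + sum_i phi_i psi_{j-i}):
  psi_1 = theta_1 + phi_1 = 0.202 + (0.791) = 0.993
Right-hand sides:
  c_0 = sigma^2 (1 + theta_1 psi_1) = 4 * (1 + (0.202)(0.993)) = 4 * 1.200586 = 4.802344
  c_1 = sigma^2 theta_1 = 4 * (0.202) = 0.808
  c_2 = 0
Equations for k = 0 and k = 1 (AR order 1):
  gamma(0) = phi_1 gamma(1) + c_0
  gamma(1) = phi_1 gamma(0) + c_1
Substituting the second into the first: gamma(0) (1 - phi_1^2) = c_0 + phi_1 c_1, so
  gamma(0) = (c_0 + phi_1 c_1) / (1 - phi_1^2) = (4.802344 + (0.791)(0.808)) / (1 - (0.791)^2) = 5.441472 / 0.374319 = 14.536991.
Therefore gamma(0) = 14.5370 (to 4 decimal places).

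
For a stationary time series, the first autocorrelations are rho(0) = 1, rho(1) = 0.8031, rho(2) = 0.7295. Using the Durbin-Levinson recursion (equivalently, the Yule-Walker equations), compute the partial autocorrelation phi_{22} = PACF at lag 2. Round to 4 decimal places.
\phi_{22} = 0.2381

The PACF at lag k is phi_{kk}, the last component of the solution
to the Yule-Walker system G_k phi = r_k where
  (G_k)_{ij} = rho(|i - j|), (r_k)_i = rho(i), i,j = 1..k.
Equivalently, Durbin-Levinson gives phi_{kk} iteratively:
  phi_{11} = rho(1)
  phi_{kk} = [rho(k) - sum_{j=1..k-1} phi_{k-1,j} rho(k-j)]
            / [1 - sum_{j=1..k-1} phi_{k-1,j} rho(j)],
  phi_{k,j} = phi_{k-1,j} - phi_{kk} phi_{k-1,k-j},  j = 1..k-1.
Step k = 1:
  phi_11 = rho(1) = 0.8031.
Step k = 2:
  phi_22 = [rho(2) - phi_11 rho(1)] / [1 - phi_11 rho(1)] = [0.7295 - (0.8031)(0.8031)] / [1 - (0.8031)(0.8031)]
         = 0.08453039 / 0.35503039 = 0.2381.
Therefore phi_{22} = 0.2381.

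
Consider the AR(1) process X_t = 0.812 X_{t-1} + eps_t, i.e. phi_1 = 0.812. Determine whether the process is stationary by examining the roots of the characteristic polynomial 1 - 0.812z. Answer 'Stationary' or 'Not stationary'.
\text{Stationary}

The AR(p) characteristic polynomial is P(z) = 1 - 0.812z.
Stationarity requires all roots to lie outside the unit circle, i.e. |z| > 1 for every root.
This is linear in z: 1 + (-0.812) z = 0  =>  z = -1/(-0.812) = 1.231527,  |z| = 1.231527.
Moduli of all roots: 1.2315.
All moduli strictly greater than 1? Yes.
Verdict: Stationary.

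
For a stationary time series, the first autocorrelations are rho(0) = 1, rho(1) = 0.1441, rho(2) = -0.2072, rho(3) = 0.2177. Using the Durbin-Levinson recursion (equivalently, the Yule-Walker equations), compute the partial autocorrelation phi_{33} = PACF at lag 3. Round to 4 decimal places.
\phi_{33} = 0.3110

The PACF at lag k is phi_{kk}, the last component of the solution
to the Yule-Walker system G_k phi = r_k where
  (G_k)_{ij} = rho(|i - j|), (r_k)_i = rho(i), i,j = 1..k.
Equivalently, Durbin-Levinson gives phi_{kk} iteratively:
  phi_{11} = rho(1)
  phi_{kk} = [rho(k) - sum_{j=1..k-1} phi_{k-1,j} rho(k-j)]
            / [1 - sum_{j=1..k-1} phi_{k-1,j} rho(j)],
  phi_{k,j} = phi_{k-1,j} - phi_{kk} phi_{k-1,k-j},  j = 1..k-1.
Step k = 1:
  phi_11 = rho(1) = 0.1441.
Step k = 2:
  phi_22 = [rho(2) - phi_11 rho(1)] / [1 - phi_11 rho(1)] = [-0.2072 - (0.1441)(0.1441)] / [1 - (0.1441)(0.1441)]
         = -0.22796481 / 0.97923519 = -0.232799.
  Update: phi_21 = phi_11 - phi_22 phi_11 = 0.1441 - (-0.232799)(0.1441) = 0.177646.
Step k = 3:
  phi_33 = [rho(3) - phi_21 rho(2) - phi_22 rho(1)] / [1 - phi_21 rho(1) - phi_22 rho(2)]
    numerator   = 0.2177 - (0.177646)(-0.2072) - (-0.232799)(0.1441) = 0.28805463
    denominator = 1 - (0.177646)(0.1441) - (-0.232799)(-0.2072) = 0.92616525
  phi_33 = 0.28805463 / 0.92616525 = 0.311.
Therefore phi_{33} = 0.3110.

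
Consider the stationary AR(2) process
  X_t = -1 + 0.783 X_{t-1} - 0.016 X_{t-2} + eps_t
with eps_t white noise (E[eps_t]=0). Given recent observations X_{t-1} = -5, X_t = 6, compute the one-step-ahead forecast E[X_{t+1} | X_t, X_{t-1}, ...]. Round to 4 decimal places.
E[X_{t+1} \mid \mathcal F_t] = 3.7780

For an AR(p) model X_t = c + sum_i phi_i X_{t-i} + eps_t, the
one-step-ahead conditional mean is
  E[X_{t+1} | X_t, ...] = c + sum_i phi_i X_{t+1-i}.
Substitute known values:
  E[X_{t+1} | ...] = -1 + (0.783) * (6) + (-0.016) * (-5)
                   = 3.7780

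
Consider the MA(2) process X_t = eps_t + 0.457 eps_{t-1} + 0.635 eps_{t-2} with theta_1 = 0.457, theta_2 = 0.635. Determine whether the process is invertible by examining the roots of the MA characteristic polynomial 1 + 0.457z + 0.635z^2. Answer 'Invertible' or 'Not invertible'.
\text{Invertible}

The MA(q) characteristic polynomial is P(z) = 1 + 0.457z + 0.635z^2.
Invertibility requires all roots to lie outside the unit circle, i.e. |z| > 1 for every root.
Set 1 + (0.457) z + (0.635) z^2 = 0, i.e. a z^2 + b z + c = 0 with a = 0.635, b = 0.457, c = 1.
Discriminant D = b^2 - 4ac = (0.457)^2 - 4*(0.635)*1 = 0.208849 - (2.54) = -2.331151.
D < 0, so the roots are the complex-conjugate pair z = (-b +/- i sqrt(-D)) / (2a) = -0.3598 +/- 1.2022i.
For a conjugate pair |z|^2 = z * conj(z) = (product of roots) = c/a = 1/(0.635) = 1.574803, so |z| = sqrt(1.574803) = 1.2549 for both roots.
Moduli of all roots: 1.2549, 1.2549.
All moduli strictly greater than 1? Yes.
Verdict: Invertible.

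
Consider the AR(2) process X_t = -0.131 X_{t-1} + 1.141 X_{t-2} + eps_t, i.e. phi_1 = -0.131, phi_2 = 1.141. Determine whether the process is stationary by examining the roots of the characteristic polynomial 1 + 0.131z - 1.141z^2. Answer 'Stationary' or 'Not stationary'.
\text{Not stationary}

The AR(p) characteristic polynomial is P(z) = 1 + 0.131z - 1.141z^2.
Stationarity requires all roots to lie outside the unit circle, i.e. |z| > 1 for every root.
Set 1 + (0.131) z + (-1.141) z^2 = 0, i.e. a z^2 + b z + c = 0 with a = -1.141, b = 0.131, c = 1.
Discriminant D = b^2 - 4ac = (0.131)^2 - 4*(-1.141)*1 = 0.017161 - (-4.564) = 4.581161.
D >= 0, so the roots are real: z = (-b +/- sqrt(D)) / (2a) = (-0.131 +/- 2.140365) / (-2.282).
  z_1 = (-0.131 + 2.140365) / (-2.282) = -0.8805,   |z_1| = 0.8805.
  z_2 = (-0.131 - 2.140365) / (-2.282) = 0.9953,   |z_2| = 0.9953.
Moduli of all roots: 0.8805, 0.9953.
All moduli strictly greater than 1? No.
Verdict: Not stationary.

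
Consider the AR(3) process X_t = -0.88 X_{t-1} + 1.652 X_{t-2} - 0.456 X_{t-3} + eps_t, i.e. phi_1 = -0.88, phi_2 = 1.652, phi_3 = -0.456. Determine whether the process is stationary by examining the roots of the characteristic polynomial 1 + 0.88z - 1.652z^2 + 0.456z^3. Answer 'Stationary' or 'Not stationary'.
\text{Not stationary}

The AR(p) characteristic polynomial is P(z) = 1 + 0.88z - 1.652z^2 + 0.456z^3.
Stationarity requires all roots to lie outside the unit circle, i.e. |z| > 1 for every root.
Degree 3: look for a simple real root z0 first, then factor out (1 - z/z0) and solve the remaining quadratic.
Testing z0 = 2.5: P(2.5) = 1 + (0.88)(2.5) + (-1.652)(2.5)^2 + (0.456)(2.5)^3
  = 1 + (2.2) + (-10.325) + (7.125) = 0.  So z_0 = 2.5 is a root, |z_0| = 2.5.
Divide out the factor (1 - 0.4 z) = (1 - z/z0) (since 1/z0 = 0.4):
  P(z) = (1 - 0.4 z)(1 + (1.28) z + (-1.14) z^2)
  [check: z-coef 1.28 - (0.4) = 0.88; z^2-coef -1.14 - (0.4)(1.28) = -1.652; z^3-coef -(0.4)(-1.14) = 0.456.]
Remaining roots from the quadratic factor 1 + (1.28) z + (-1.14) z^2:
  Set 1 + (1.28) z + (-1.14) z^2 = 0, i.e. a z^2 + b z + c = 0 with a = -1.14, b = 1.28, c = 1.
  Discriminant D = b^2 - 4ac = (1.28)^2 - 4*(-1.14)*1 = 1.6384 - (-4.56) = 6.1984.
  D >= 0, so the roots are real: z = (-b +/- sqrt(D)) / (2a) = (-1.28 +/- 2.489659) / (-2.28).
    z_1 = (-1.28 + 2.489659) / (-2.28) = -0.5306,   |z_1| = 0.5306.
    z_2 = (-1.28 - 2.489659) / (-2.28) = 1.6534,   |z_2| = 1.6534.
Moduli of all roots: 2.5000, 0.5306, 1.6534.
All moduli strictly greater than 1? No.
Verdict: Not stationary.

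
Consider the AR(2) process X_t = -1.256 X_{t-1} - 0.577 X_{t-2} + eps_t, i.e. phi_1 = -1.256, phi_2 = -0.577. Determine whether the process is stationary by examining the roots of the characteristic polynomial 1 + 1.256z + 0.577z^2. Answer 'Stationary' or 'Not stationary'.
\text{Stationary}

The AR(p) characteristic polynomial is P(z) = 1 + 1.256z + 0.577z^2.
Stationarity requires all roots to lie outside the unit circle, i.e. |z| > 1 for every root.
Set 1 + (1.256) z + (0.577) z^2 = 0, i.e. a z^2 + b z + c = 0 with a = 0.577, b = 1.256, c = 1.
Discriminant D = b^2 - 4ac = (1.256)^2 - 4*(0.577)*1 = 1.577536 - (2.308) = -0.730464.
D < 0, so the roots are the complex-conjugate pair z = (-b +/- i sqrt(-D)) / (2a) = -1.0884 +/- 0.7406i.
For a conjugate pair |z|^2 = z * conj(z) = (product of roots) = c/a = 1/(0.577) = 1.733102, so |z| = sqrt(1.733102) = 1.3165 for both roots.
Moduli of all roots: 1.3165, 1.3165.
All moduli strictly greater than 1? Yes.
Verdict: Stationary.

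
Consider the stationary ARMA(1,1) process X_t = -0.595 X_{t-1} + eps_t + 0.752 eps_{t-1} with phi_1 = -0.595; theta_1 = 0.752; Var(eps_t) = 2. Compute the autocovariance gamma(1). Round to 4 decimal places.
\gamma(1) = 0.2686

Multiply the model equation by X_{t-k} and take expectations. With theta_0 = psi_0 = 1 and psi_j the MA(infinity) weights, this gives
  gamma(k) - sum_i phi_i gamma(k-i) = c_k,
  c_k = sigma^2 * sum_{j=k..q} theta_j psi_{j-k}   (c_k = 0 for k > q),
using gamma(-m) = gamma(m).
psi-weights needed (psi_j = theta_j + sum_i phi_i psi_{j-i}):
  psi_1 = theta_1 + phi_1 = 0.752 + (-0.595) = 0.157
Right-hand sides:
  c_0 = sigma^2 (1 + theta_1 psi_1) = 2 * (1 + (0.752)(0.157)) = 2 * 1.118064 = 2.236128
  c_1 = sigma^2 theta_1 = 2 * (0.752) = 1.504
  c_2 = 0
Equations for k = 0 and k = 1 (AR order 1):
  gamma(0) = phi_1 gamma(1) + c_0
  gamma(1) = phi_1 gamma(0) + c_1
Substituting the second into the first: gamma(0) (1 - phi_1^2) = c_0 + phi_1 c_1, so
  gamma(0) = (c_0 + phi_1 c_1) / (1 - phi_1^2) = (2.236128 + (-0.595)(1.504)) / (1 - (-0.595)^2) = 1.341248 / 0.645975 = 2.076316.
  gamma(1) = phi_1 gamma(0) + c_1 = (-0.595)(2.076316) + (1.504) = 0.268592.
Therefore gamma(1) = 0.2686 (to 4 decimal places).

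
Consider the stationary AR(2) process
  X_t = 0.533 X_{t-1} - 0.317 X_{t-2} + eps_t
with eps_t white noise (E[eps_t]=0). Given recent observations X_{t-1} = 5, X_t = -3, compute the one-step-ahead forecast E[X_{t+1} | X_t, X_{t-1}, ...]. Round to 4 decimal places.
E[X_{t+1} \mid \mathcal F_t] = -3.1840

For an AR(p) model X_t = c + sum_i phi_i X_{t-i} + eps_t, the
one-step-ahead conditional mean is
  E[X_{t+1} | X_t, ...] = c + sum_i phi_i X_{t+1-i}.
Substitute known values:
  E[X_{t+1} | ...] = (0.533) * (-3) + (-0.317) * (5)
                   = -3.1840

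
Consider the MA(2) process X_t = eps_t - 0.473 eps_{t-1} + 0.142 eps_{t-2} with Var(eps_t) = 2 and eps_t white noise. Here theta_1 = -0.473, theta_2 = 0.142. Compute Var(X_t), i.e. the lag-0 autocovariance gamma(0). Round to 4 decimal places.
\gamma(0) = 2.4878

For an MA(q) process X_t = eps_t + sum_i theta_i eps_{t-i} with
Var(eps_t) = sigma^2, the variance is
  gamma(0) = sigma^2 * (1 + sum_i theta_i^2).
  sum_i theta_i^2 = (-0.473)^2 + (0.142)^2 = 0.223729 + 0.020164 = 0.243893.
  gamma(0) = 2 * (1 + 0.243893) = 2 * 1.243893 = 2.487786, which rounds to 2.4878.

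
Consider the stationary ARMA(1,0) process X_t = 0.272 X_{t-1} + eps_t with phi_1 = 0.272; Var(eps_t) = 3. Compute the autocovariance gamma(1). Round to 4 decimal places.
\gamma(1) = 0.8812

Multiply the model equation by X_{t-k} and take expectations. With theta_0 = psi_0 = 1 and psi_j the MA(infinity) weights, this gives
  gamma(k) - sum_i phi_i gamma(k-i) = c_k,
  c_k = sigma^2 * sum_{j=k..q} theta_j psi_{j-k}   (c_k = 0 for k > q),
using gamma(-m) = gamma(m).
Pure AR (q = 0): c_0 = sigma^2 = 3, c_k = 0 for k >= 1.
Equations for k = 0 and k = 1 (AR order 1):
  gamma(0) = phi_1 gamma(1) + c_0
  gamma(1) = phi_1 gamma(0) + c_1
Substituting the second into the first: gamma(0) (1 - phi_1^2) = c_0 + phi_1 c_1, so
  gamma(0) = c_0 / (1 - phi_1^2) = 3 / (1 - (0.272)^2) = 3 / 0.926016 = 3.239685.
  gamma(1) = phi_1 gamma(0) = (0.272)(3.239685) = 0.881194.
Therefore gamma(1) = 0.8812 (to 4 decimal places).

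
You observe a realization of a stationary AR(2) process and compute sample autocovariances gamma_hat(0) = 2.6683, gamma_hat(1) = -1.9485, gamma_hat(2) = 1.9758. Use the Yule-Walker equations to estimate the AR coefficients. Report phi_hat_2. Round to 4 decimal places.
\hat\phi_{2} = 0.4440

The Yule-Walker equations for an AR(p) process read, in matrix form,
  Gamma_p phi = r_p,   with   (Gamma_p)_{ij} = gamma(|i - j|),
                       (r_p)_i = gamma(i),   i,j = 1..p.
Substitute the sample gammas (Toeplitz matrix and right-hand side of size 2):
  Gamma_p = [[2.6683, -1.9485], [-1.9485, 2.6683]]
  r_p     = [-1.9485, 1.9758]
Written out:
  2.6683 phi_1 - 1.9485 phi_2 = -1.9485
  -1.9485 phi_1 + 2.6683 phi_2 = 1.9758
Solve by Cramer's rule:
  det = gamma(0)^2 - gamma(1)^2 = (2.6683)^2 - (-1.9485)^2 = 7.11982489 - 3.79665225 = 3.32317264
  phi_hat_1 = [gamma(1) gamma(0) - gamma(1) gamma(2)] / det = [(-1.9485)(2.6683) - (-1.9485)(1.9758)] / 3.32317264 = -1.34933625 / 3.32317264 = -0.406
  phi_hat_2 = [gamma(0) gamma(2) - gamma(1)^2] / det = [(2.6683)(1.9758) - (-1.9485)^2] / 3.32317264 = 1.47537489 / 3.32317264 = 0.444
So phi_hat = [-0.4060, 0.4440].
Therefore phi_hat_2 = 0.4440.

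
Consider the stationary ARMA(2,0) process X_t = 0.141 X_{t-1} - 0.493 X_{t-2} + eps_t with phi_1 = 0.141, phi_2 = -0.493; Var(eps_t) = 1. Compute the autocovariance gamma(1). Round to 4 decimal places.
\gamma(1) = 0.1259

Multiply the model equation by X_{t-k} and take expectations. With theta_0 = psi_0 = 1 and psi_j the MA(infinity) weights, this gives
  gamma(k) - sum_i phi_i gamma(k-i) = c_k,
  c_k = sigma^2 * sum_{j=k..q} theta_j psi_{j-k}   (c_k = 0 for k > q),
using gamma(-m) = gamma(m).
Pure AR (q = 0): c_0 = sigma^2 = 1, c_k = 0 for k >= 1.
Equations for k = 0, 1, 2 (AR order 2, c_2 = 0):
  (E0) gamma(0) = phi_1 gamma(1) + phi_2 gamma(2) + c_0
  (E1) gamma(1) = phi_1 gamma(0) + phi_2 gamma(1) + c_1
  (E2) gamma(2) = phi_1 gamma(1) + phi_2 gamma(0)
From (E1): gamma(1) = A gamma(0) + B with
  A = phi_1 / (1 - phi_2) = 0.141 / 1.493 = 0.094441,   B = c_1 / (1 - phi_2) = 0 / 1.493 = 0.
Insert (E2) into (E0): gamma(0) (1 - phi_2^2) = phi_1 (1 + phi_2) gamma(1) + c_0.
  phi_1 (1 + phi_2) = (0.141)(0.507) = 0.071487,   1 - phi_2^2 = 0.756951.
Replace gamma(1) by A gamma(0) + B and collect gamma(0):
  gamma(0) [0.756951 - (0.071487)(0.094441)] = c_0 = 1
  gamma(0) * 0.7502 = 1
  gamma(0) = 1 / 0.7502 = 1.332978.
  gamma(1) = A gamma(0) = (0.094441)(1.332978) = 0.125887.
Therefore gamma(1) = 0.1259 (to 4 decimal places).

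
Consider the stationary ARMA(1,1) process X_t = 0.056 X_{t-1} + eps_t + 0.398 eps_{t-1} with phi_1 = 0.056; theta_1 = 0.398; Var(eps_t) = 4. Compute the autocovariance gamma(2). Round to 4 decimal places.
\gamma(2) = 0.1043

Multiply the model equation by X_{t-k} and take expectations. With theta_0 = psi_0 = 1 and psi_j the MA(infinity) weights, this gives
  gamma(k) - sum_i phi_i gamma(k-i) = c_k,
  c_k = sigma^2 * sum_{j=k..q} theta_j psi_{j-k}   (c_k = 0 for k > q),
using gamma(-m) = gamma(m).
psi-weights needed (psi_j = theta_j + sum_i phi_i psi_{j-i}):
  psi_1 = theta_1 + phi_1 = 0.398 + (0.056) = 0.454
Right-hand sides:
  c_0 = sigma^2 (1 + theta_1 psi_1) = 4 * (1 + (0.398)(0.454)) = 4 * 1.180692 = 4.722768
  c_1 = sigma^2 theta_1 = 4 * (0.398) = 1.592
  c_2 = 0
Equations for k = 0 and k = 1 (AR order 1):
  gamma(0) = phi_1 gamma(1) + c_0
  gamma(1) = phi_1 gamma(0) + c_1
Substituting the second into the first: gamma(0) (1 - phi_1^2) = c_0 + phi_1 c_1, so
  gamma(0) = (c_0 + phi_1 c_1) / (1 - phi_1^2) = (4.722768 + (0.056)(1.592)) / (1 - (0.056)^2) = 4.81192 / 0.996864 = 4.827058.
  gamma(1) = phi_1 gamma(0) + c_1 = (0.056)(4.827058) + (1.592) = 1.862315.
For k = 2 (> q): gamma(2) = phi_1 gamma(1) = (0.056)(1.862315) = 0.10429.
Therefore gamma(2) = 0.1043 (to 4 decimal places).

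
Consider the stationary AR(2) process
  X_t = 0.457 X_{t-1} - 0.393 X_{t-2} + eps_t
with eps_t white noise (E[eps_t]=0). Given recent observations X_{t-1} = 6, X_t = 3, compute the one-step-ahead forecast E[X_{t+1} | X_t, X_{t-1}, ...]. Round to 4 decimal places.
E[X_{t+1} \mid \mathcal F_t] = -0.9870

For an AR(p) model X_t = c + sum_i phi_i X_{t-i} + eps_t, the
one-step-ahead conditional mean is
  E[X_{t+1} | X_t, ...] = c + sum_i phi_i X_{t+1-i}.
Substitute known values:
  E[X_{t+1} | ...] = (0.457) * (3) + (-0.393) * (6)
                   = -0.9870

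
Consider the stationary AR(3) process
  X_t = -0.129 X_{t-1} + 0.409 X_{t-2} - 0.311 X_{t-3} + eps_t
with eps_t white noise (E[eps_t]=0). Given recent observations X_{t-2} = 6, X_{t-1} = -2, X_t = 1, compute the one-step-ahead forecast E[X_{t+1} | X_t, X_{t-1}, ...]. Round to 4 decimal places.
E[X_{t+1} \mid \mathcal F_t] = -2.8130

For an AR(p) model X_t = c + sum_i phi_i X_{t-i} + eps_t, the
one-step-ahead conditional mean is
  E[X_{t+1} | X_t, ...] = c + sum_i phi_i X_{t+1-i}.
Substitute known values:
  E[X_{t+1} | ...] = (-0.129) * (1) + (0.409) * (-2) + (-0.311) * (6)
                   = -2.8130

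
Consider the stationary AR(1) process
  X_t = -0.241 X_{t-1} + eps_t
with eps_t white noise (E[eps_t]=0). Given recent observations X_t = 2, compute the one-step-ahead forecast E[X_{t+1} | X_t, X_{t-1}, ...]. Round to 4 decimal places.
E[X_{t+1} \mid \mathcal F_t] = -0.4820

For an AR(p) model X_t = c + sum_i phi_i X_{t-i} + eps_t, the
one-step-ahead conditional mean is
  E[X_{t+1} | X_t, ...] = c + sum_i phi_i X_{t+1-i}.
Substitute known values:
  E[X_{t+1} | ...] = (-0.241) * (2)
                   = -0.4820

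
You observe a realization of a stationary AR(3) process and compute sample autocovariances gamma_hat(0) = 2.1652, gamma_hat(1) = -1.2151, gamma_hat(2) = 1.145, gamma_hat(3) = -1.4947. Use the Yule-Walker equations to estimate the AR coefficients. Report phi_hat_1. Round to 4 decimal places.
\hat\phi_{1} = -0.2289

The Yule-Walker equations for an AR(p) process read, in matrix form,
  Gamma_p phi = r_p,   with   (Gamma_p)_{ij} = gamma(|i - j|),
                       (r_p)_i = gamma(i),   i,j = 1..p.
Substitute the sample gammas (Toeplitz matrix and right-hand side of size 3):
  Gamma_p = [[2.1652, -1.2151, 1.145], [-1.2151, 2.1652, -1.2151], [1.145, -1.2151, 2.1652]]
  r_p     = [-1.2151, 1.145, -1.4947]
Written out (R1..R3):
  (R1) 2.1652 phi_1 - 1.2151 phi_2 + 1.145 phi_3 = -1.2151
  (R2) -1.2151 phi_1 + 2.1652 phi_2 - 1.2151 phi_3 = 1.145
  (R3) 1.145 phi_1 - 1.2151 phi_2 + 2.1652 phi_3 = -1.4947
Gaussian elimination:
  R2 <- R2 - (-1.2151/2.1652) R1 = R2 - (-0.561195) R1:  1.483292 phi_2 - 0.572531 phi_3 = 0.463092
  R3 <- R3 - (1.145/2.1652) R1 = R3 - (0.52882) R1:  -0.572531 phi_2 + 1.559702 phi_3 = -0.852131
  R3 <- R3 - (-0.572531/1.483292) R2 = R3 - (-0.385987) R2:  1.338712 phi_3 = -0.673384
Back-substitution:
  phi_hat_3 = -0.673384 / 1.338712 = -0.503009
  phi_hat_2 = (0.463092 - (-0.572531)(-0.503009)) / 1.483292 = 0.11805
  phi_hat_1 = (-1.2151 - (-1.2151)(0.11805) - (1.145)(-0.503009)) / 2.1652 = -0.228945
So phi_hat = [-0.2289, 0.1181, -0.5030].
Therefore phi_hat_1 = -0.2289.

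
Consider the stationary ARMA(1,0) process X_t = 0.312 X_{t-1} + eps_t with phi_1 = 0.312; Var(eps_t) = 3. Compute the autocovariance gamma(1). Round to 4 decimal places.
\gamma(1) = 1.0369

Multiply the model equation by X_{t-k} and take expectations. With theta_0 = psi_0 = 1 and psi_j the MA(infinity) weights, this gives
  gamma(k) - sum_i phi_i gamma(k-i) = c_k,
  c_k = sigma^2 * sum_{j=k..q} theta_j psi_{j-k}   (c_k = 0 for k > q),
using gamma(-m) = gamma(m).
Pure AR (q = 0): c_0 = sigma^2 = 3, c_k = 0 for k >= 1.
Equations for k = 0 and k = 1 (AR order 1):
  gamma(0) = phi_1 gamma(1) + c_0
  gamma(1) = phi_1 gamma(0) + c_1
Substituting the second into the first: gamma(0) (1 - phi_1^2) = c_0 + phi_1 c_1, so
  gamma(0) = c_0 / (1 - phi_1^2) = 3 / (1 - (0.312)^2) = 3 / 0.902656 = 3.323525.
  gamma(1) = phi_1 gamma(0) = (0.312)(3.323525) = 1.03694.
Therefore gamma(1) = 1.0369 (to 4 decimal places).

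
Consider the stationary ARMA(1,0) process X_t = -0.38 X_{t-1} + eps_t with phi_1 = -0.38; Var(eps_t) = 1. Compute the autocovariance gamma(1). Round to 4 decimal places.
\gamma(1) = -0.4441

Multiply the model equation by X_{t-k} and take expectations. With theta_0 = psi_0 = 1 and psi_j the MA(infinity) weights, this gives
  gamma(k) - sum_i phi_i gamma(k-i) = c_k,
  c_k = sigma^2 * sum_{j=k..q} theta_j psi_{j-k}   (c_k = 0 for k > q),
using gamma(-m) = gamma(m).
Pure AR (q = 0): c_0 = sigma^2 = 1, c_k = 0 for k >= 1.
Equations for k = 0 and k = 1 (AR order 1):
  gamma(0) = phi_1 gamma(1) + c_0
  gamma(1) = phi_1 gamma(0) + c_1
Substituting the second into the first: gamma(0) (1 - phi_1^2) = c_0 + phi_1 c_1, so
  gamma(0) = c_0 / (1 - phi_1^2) = 1 / (1 - (-0.38)^2) = 1 / 0.8556 = 1.16877.
  gamma(1) = phi_1 gamma(0) = (-0.38)(1.16877) = -0.444133.
Therefore gamma(1) = -0.4441 (to 4 decimal places).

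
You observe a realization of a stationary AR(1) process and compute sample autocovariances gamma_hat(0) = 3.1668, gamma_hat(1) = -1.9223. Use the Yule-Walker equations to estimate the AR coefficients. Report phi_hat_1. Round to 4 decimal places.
\hat\phi_{1} = -0.6070

The Yule-Walker equations for an AR(p) process read, in matrix form,
  Gamma_p phi = r_p,   with   (Gamma_p)_{ij} = gamma(|i - j|),
                       (r_p)_i = gamma(i),   i,j = 1..p.
Substitute the sample gammas (Toeplitz matrix and right-hand side of size 1):
  Gamma_p = [[3.1668]]
  r_p     = [-1.9223]
With p = 1 this is the single equation gamma(0) phi_1 = gamma(1):
  phi_hat_1 = gamma(1) / gamma(0) = -1.9223 / 3.1668 = -0.6070.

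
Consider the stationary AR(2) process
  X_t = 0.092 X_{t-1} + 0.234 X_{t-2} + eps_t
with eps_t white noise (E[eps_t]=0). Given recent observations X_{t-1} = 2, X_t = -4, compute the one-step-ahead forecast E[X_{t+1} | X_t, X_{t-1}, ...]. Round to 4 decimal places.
E[X_{t+1} \mid \mathcal F_t] = 0.1000

For an AR(p) model X_t = c + sum_i phi_i X_{t-i} + eps_t, the
one-step-ahead conditional mean is
  E[X_{t+1} | X_t, ...] = c + sum_i phi_i X_{t+1-i}.
Substitute known values:
  E[X_{t+1} | ...] = (0.092) * (-4) + (0.234) * (2)
                   = 0.1000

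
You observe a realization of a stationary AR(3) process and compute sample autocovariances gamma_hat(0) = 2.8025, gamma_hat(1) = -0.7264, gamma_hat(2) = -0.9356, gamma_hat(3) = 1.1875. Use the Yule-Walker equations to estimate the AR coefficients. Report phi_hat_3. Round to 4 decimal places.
\hat\phi_{3} = 0.2480

The Yule-Walker equations for an AR(p) process read, in matrix form,
  Gamma_p phi = r_p,   with   (Gamma_p)_{ij} = gamma(|i - j|),
                       (r_p)_i = gamma(i),   i,j = 1..p.
Substitute the sample gammas (Toeplitz matrix and right-hand side of size 3):
  Gamma_p = [[2.8025, -0.7264, -0.9356], [-0.7264, 2.8025, -0.7264], [-0.9356, -0.7264, 2.8025]]
  r_p     = [-0.7264, -0.9356, 1.1875]
Written out (R1..R3):
  (R1) 2.8025 phi_1 - 0.7264 phi_2 - 0.9356 phi_3 = -0.7264
  (R2) -0.7264 phi_1 + 2.8025 phi_2 - 0.7264 phi_3 = -0.9356
  (R3) -0.9356 phi_1 - 0.7264 phi_2 + 2.8025 phi_3 = 1.1875
Gaussian elimination:
  R2 <- R2 - (-0.7264/2.8025) R1 = R2 - (-0.259197) R1:  2.614219 phi_2 - 0.968905 phi_3 = -1.123881
  R3 <- R3 - (-0.9356/2.8025) R1 = R3 - (-0.333845) R1:  -0.968905 phi_2 + 2.490155 phi_3 = 0.944995
  R3 <- R3 - (-0.968905/2.614219) R2 = R3 - (-0.370629) R2:  2.131051 phi_3 = 0.528453
Back-substitution:
  phi_hat_3 = 0.528453 / 2.131051 = 0.247977
  phi_hat_2 = (-1.123881 - (-0.968905)(0.247977)) / 2.614219 = -0.338003
  phi_hat_1 = (-0.7264 - (-0.7264)(-0.338003) - (-0.9356)(0.247977)) / 2.8025 = -0.264021
So phi_hat = [-0.2640, -0.3380, 0.2480].
Therefore phi_hat_3 = 0.2480.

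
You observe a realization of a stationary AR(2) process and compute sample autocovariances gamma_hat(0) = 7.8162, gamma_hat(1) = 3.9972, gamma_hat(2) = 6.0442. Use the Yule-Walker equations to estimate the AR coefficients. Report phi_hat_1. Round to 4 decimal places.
\hat\phi_{1} = 0.1570

The Yule-Walker equations for an AR(p) process read, in matrix form,
  Gamma_p phi = r_p,   with   (Gamma_p)_{ij} = gamma(|i - j|),
                       (r_p)_i = gamma(i),   i,j = 1..p.
Substitute the sample gammas (Toeplitz matrix and right-hand side of size 2):
  Gamma_p = [[7.8162, 3.9972], [3.9972, 7.8162]]
  r_p     = [3.9972, 6.0442]
Written out:
  7.8162 phi_1 + 3.9972 phi_2 = 3.9972
  3.9972 phi_1 + 7.8162 phi_2 = 6.0442
Solve by Cramer's rule:
  det = gamma(0)^2 - gamma(1)^2 = (7.8162)^2 - (3.9972)^2 = 61.09298244 - 15.97760784 = 45.1153746
  phi_hat_1 = [gamma(1) gamma(0) - gamma(1) gamma(2)] / det = [(3.9972)(7.8162) - (3.9972)(6.0442)] / 45.1153746 = 7.0830384 / 45.1153746 = 0.157
  phi_hat_2 = [gamma(0) gamma(2) - gamma(1)^2] / det = [(7.8162)(6.0442) - (3.9972)^2] / 45.1153746 = 31.2650682 / 45.1153746 = 0.693
So phi_hat = [0.1570, 0.6930].
Therefore phi_hat_1 = 0.1570.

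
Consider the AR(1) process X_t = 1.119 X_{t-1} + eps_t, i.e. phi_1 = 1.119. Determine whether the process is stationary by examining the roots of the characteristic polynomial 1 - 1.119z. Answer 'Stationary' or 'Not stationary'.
\text{Not stationary}

The AR(p) characteristic polynomial is P(z) = 1 - 1.119z.
Stationarity requires all roots to lie outside the unit circle, i.e. |z| > 1 for every root.
This is linear in z: 1 + (-1.119) z = 0  =>  z = -1/(-1.119) = 0.893655,  |z| = 0.893655.
Moduli of all roots: 0.8937.
All moduli strictly greater than 1? No.
Verdict: Not stationary.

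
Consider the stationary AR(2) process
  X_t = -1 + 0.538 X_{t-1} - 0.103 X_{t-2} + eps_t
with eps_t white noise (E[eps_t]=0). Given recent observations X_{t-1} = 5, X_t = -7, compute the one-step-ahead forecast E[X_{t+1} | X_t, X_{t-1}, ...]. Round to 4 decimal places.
E[X_{t+1} \mid \mathcal F_t] = -5.2810

For an AR(p) model X_t = c + sum_i phi_i X_{t-i} + eps_t, the
one-step-ahead conditional mean is
  E[X_{t+1} | X_t, ...] = c + sum_i phi_i X_{t+1-i}.
Substitute known values:
  E[X_{t+1} | ...] = -1 + (0.538) * (-7) + (-0.103) * (5)
                   = -5.2810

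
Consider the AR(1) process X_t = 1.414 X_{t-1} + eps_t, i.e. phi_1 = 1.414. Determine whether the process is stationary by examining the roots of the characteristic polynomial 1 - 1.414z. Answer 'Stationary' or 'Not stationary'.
\text{Not stationary}

The AR(p) characteristic polynomial is P(z) = 1 - 1.414z.
Stationarity requires all roots to lie outside the unit circle, i.e. |z| > 1 for every root.
This is linear in z: 1 + (-1.414) z = 0  =>  z = -1/(-1.414) = 0.707214,  |z| = 0.707214.
Moduli of all roots: 0.7072.
All moduli strictly greater than 1? No.
Verdict: Not stationary.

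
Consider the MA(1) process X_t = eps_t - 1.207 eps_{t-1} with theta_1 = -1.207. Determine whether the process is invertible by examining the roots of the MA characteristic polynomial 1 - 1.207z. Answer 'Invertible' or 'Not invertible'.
\text{Not invertible}

The MA(q) characteristic polynomial is P(z) = 1 - 1.207z.
Invertibility requires all roots to lie outside the unit circle, i.e. |z| > 1 for every root.
This is linear in z: 1 + (-1.207) z = 0  =>  z = -1/(-1.207) = 0.8285,  |z| = 0.8285.
Moduli of all roots: 0.8285.
All moduli strictly greater than 1? No.
Verdict: Not invertible.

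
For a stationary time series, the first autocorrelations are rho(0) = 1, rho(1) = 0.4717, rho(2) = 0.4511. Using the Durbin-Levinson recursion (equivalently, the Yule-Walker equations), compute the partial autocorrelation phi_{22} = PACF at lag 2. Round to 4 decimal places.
\phi_{22} = 0.2940

The PACF at lag k is phi_{kk}, the last component of the solution
to the Yule-Walker system G_k phi = r_k where
  (G_k)_{ij} = rho(|i - j|), (r_k)_i = rho(i), i,j = 1..k.
Equivalently, Durbin-Levinson gives phi_{kk} iteratively:
  phi_{11} = rho(1)
  phi_{kk} = [rho(k) - sum_{j=1..k-1} phi_{k-1,j} rho(k-j)]
            / [1 - sum_{j=1..k-1} phi_{k-1,j} rho(j)],
  phi_{k,j} = phi_{k-1,j} - phi_{kk} phi_{k-1,k-j},  j = 1..k-1.
Step k = 1:
  phi_11 = rho(1) = 0.4717.
Step k = 2:
  phi_22 = [rho(2) - phi_11 rho(1)] / [1 - phi_11 rho(1)] = [0.4511 - (0.4717)(0.4717)] / [1 - (0.4717)(0.4717)]
         = 0.22859911 / 0.77749911 = 0.294.
Therefore phi_{22} = 0.2940.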